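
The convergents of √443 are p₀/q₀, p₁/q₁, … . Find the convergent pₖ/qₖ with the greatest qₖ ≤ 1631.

√443 = [21; 21, 42, …] (period length 2).
Convergents:
  p_0/q_0 = 21/1
  p_1/q_1 = 442/21
  p_2/q_2 = 18585/883
  p_3/q_3 = 390727/18564
q_2 = 883 ≤ 1631 < 18564 = q_3, so the answer is 18585/883.

18585/883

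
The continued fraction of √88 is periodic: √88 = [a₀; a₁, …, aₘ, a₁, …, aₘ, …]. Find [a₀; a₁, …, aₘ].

a₀ = ⌊√88⌋ = 9.

[9; 2, 1, 1, 1, 2, 18]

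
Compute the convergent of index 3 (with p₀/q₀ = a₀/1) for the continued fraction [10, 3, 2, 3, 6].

Using pₖ = aₖpₖ₋₁ + pₖ₋₂, qₖ = aₖqₖ₋₁ + qₖ₋₂ (with p₋₁=1, p₋₂=0, q₋₁=0, q₋₂=1):
  k=0: a=10, p=10, q=1
  k=1: a=3, p=31, q=3
  k=2: a=2, p=72, q=7
  k=3: a=3, p=247, q=24

247/24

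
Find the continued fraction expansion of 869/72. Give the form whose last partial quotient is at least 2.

[12; 14, 2, 2]

869 = 12×72 + 5
72 = 14×5 + 2
5 = 2×2 + 1
2 = 2×1 + 0  (stop)
So 869/72 = [12; 14, 2, 2].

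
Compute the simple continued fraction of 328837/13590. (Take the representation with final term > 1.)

[24; 5, 13, 17, 12]

328837 = 24*13590 + 2677
13590 = 5*2677 + 205
2677 = 13*205 + 12
205 = 17*12 + 1
12 = 12*1 + 0  (stop)
So 328837/13590 = [24; 5, 13, 17, 12].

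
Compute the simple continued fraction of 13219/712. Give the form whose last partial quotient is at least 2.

13219 = 18·712 + 403
712 = 1·403 + 309
403 = 1·309 + 94
309 = 3·94 + 27
94 = 3·27 + 13
27 = 2·13 + 1
13 = 13·1 + 0  (stop)
So 13219/712 = [18; 1, 1, 3, 3, 2, 13].

[18; 1, 1, 3, 3, 2, 13]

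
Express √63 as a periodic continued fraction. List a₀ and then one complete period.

a₀ = ⌊√63⌋ = 7.
With m₀=0, d₀=1 and mₖ₊₁ = dₖaₖ − mₖ, dₖ₊₁ = (n − mₖ₊₁²)/dₖ, aₖ₊₁ = ⌊(a₀+mₖ₊₁)/dₖ₊₁⌋:
  k=1: m=7, d=14, a=1
  k=2: m=7, d=1, a=14
d=1 and a=2a₀=14 at k=2, so the next step gives (m, d) = (7, 14) again — its k=1 value — and the period has length 2.

[7; 1, 14]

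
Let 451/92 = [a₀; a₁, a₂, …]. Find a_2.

9

451 = 4·92 + 83   →  a_0 = 4
92 = 1·83 + 9   →  a_1 = 1
83 = 9·9 + 2   →  a_2 = 9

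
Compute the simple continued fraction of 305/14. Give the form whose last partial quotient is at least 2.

[21; 1, 3, 1, 2]

305 = 21×14 + 11
14 = 1×11 + 3
11 = 3×3 + 2
3 = 1×2 + 1
2 = 2×1 + 0  (stop)
So 305/14 = [21; 1, 3, 1, 2].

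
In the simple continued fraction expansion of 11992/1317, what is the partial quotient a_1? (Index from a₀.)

9

11992 = 9·1317 + 139   →  a_0 = 9
1317 = 9·139 + 66   →  a_1 = 9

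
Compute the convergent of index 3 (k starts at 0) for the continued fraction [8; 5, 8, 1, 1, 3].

377/46

Using pₖ = aₖpₖ₋₁ + pₖ₋₂, qₖ = aₖqₖ₋₁ + qₖ₋₂ (with p₋₁=1, p₋₂=0, q₋₁=0, q₋₂=1):
  k=0: a=8, p=8, q=1
  k=1: a=5, p=41, q=5
  k=2: a=8, p=336, q=41
  k=3: a=1, p=377, q=46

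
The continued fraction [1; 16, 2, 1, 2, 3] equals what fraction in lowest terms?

Using pₖ = aₖpₖ₋₁ + pₖ₋₂ and qₖ = aₖqₖ₋₁ + qₖ₋₂:
  k=0: a=1, p=1, q=1
  k=1: a=16, p=17, q=16
  k=2: a=2, p=35, q=33
  k=3: a=1, p=52, q=49
  k=4: a=2, p=139, q=131
  k=5: a=3, p=469, q=442

469/442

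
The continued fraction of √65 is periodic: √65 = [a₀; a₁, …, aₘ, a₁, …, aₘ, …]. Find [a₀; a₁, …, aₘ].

[8; 16]

a₀ = ⌊√65⌋ = 8.
With m₀=0, d₀=1 and mₖ₊₁ = dₖaₖ − mₖ, dₖ₊₁ = (n − mₖ₊₁²)/dₖ, aₖ₊₁ = ⌊(a₀+mₖ₊₁)/dₖ₊₁⌋:
  k=1: m=8, d=1, a=16
d=1 and a=2a₀=16 at k=1, so the next step gives (m, d) = (8, 1) again — its k=1 value — and the period has length 1.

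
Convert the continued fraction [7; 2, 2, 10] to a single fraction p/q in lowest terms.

Fold from the inside: start with 10/1.
  2 + 1/10 = 21/10
  2 + 10/21 = 52/21
  7 + 21/52 = 385/52

385/52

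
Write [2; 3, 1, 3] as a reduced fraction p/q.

34/15

Using pₖ = aₖpₖ₋₁ + pₖ₋₂ and qₖ = aₖqₖ₋₁ + qₖ₋₂:
  k=0: a=2, p=2, q=1
  k=1: a=3, p=7, q=3
  k=2: a=1, p=9, q=4
  k=3: a=3, p=34, q=15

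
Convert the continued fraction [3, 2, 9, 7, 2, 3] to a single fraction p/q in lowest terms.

3481/1002

Fold from the inside: start with 3/1.
  2 + 1/3 = 7/3
  7 + 3/7 = 52/7
  9 + 7/52 = 475/52
  2 + 52/475 = 1002/475
  3 + 475/1002 = 3481/1002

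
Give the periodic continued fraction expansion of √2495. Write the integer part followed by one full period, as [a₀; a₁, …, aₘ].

a₀ = ⌊√2495⌋ = 49.
With m₀=0, d₀=1 and mₖ₊₁ = dₖaₖ − mₖ, dₖ₊₁ = (n − mₖ₊₁²)/dₖ, aₖ₊₁ = ⌊(a₀+mₖ₊₁)/dₖ₊₁⌋:
  k=1: m=49, d=94, a=1
  k=2: m=45, d=5, a=18
  k=3: m=45, d=94, a=1
  k=4: m=49, d=1, a=98
d=1 and a=2a₀=98 at k=4, so the next step gives (m, d) = (49, 94) again — its k=1 value — and the period has length 4.

[49; 1, 18, 1, 98]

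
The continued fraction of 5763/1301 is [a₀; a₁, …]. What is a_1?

5763 = 4·1301 + 559   →  a_0 = 4
1301 = 2·559 + 183   →  a_1 = 2

2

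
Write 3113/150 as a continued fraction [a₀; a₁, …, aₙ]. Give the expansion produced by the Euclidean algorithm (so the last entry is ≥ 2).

3113 = 20×150 + 113
150 = 1×113 + 37
113 = 3×37 + 2
37 = 18×2 + 1
2 = 2×1 + 0  (stop)
So 3113/150 = [20; 1, 3, 18, 2].

[20; 1, 3, 18, 2]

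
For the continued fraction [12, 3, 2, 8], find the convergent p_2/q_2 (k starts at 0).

Using pₖ = aₖpₖ₋₁ + pₖ₋₂, qₖ = aₖqₖ₋₁ + qₖ₋₂ (with p₋₁=1, p₋₂=0, q₋₁=0, q₋₂=1):
  k=0: a=12, p=12, q=1
  k=1: a=3, p=37, q=3
  k=2: a=2, p=86, q=7

86/7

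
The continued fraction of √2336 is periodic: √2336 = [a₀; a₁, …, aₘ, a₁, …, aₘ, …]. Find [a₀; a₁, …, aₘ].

a₀ = ⌊√2336⌋ = 48.
With m₀=0, d₀=1 and mₖ₊₁ = dₖaₖ − mₖ, dₖ₊₁ = (n − mₖ₊₁²)/dₖ, aₖ₊₁ = ⌊(a₀+mₖ₊₁)/dₖ₊₁⌋:
  k=1: m=48, d=32, a=3
  k=2: m=48, d=1, a=96
d=1 and a=2a₀=96 at k=2, so the next step gives (m, d) = (48, 32) again — its k=1 value — and the period has length 2.

[48; 3, 96]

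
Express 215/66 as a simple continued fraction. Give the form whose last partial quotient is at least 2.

215 = 3·66 + 17
66 = 3·17 + 15
17 = 1·15 + 2
15 = 7·2 + 1
2 = 2·1 + 0  (stop)
So 215/66 = [3; 3, 1, 7, 2].

[3; 3, 1, 7, 2]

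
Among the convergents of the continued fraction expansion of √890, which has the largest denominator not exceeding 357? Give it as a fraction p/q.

√890 = [29; 1, 4, 1, 58, …] (period length 4).
Convergents:
  p_0/q_0 = 29/1
  p_1/q_1 = 30/1
  p_2/q_2 = 149/5
  p_3/q_3 = 179/6
  p_4/q_4 = 10531/353
  p_5/q_5 = 10710/359
q_4 = 353 ≤ 357 < 359 = q_5, so the answer is 10531/353.

10531/353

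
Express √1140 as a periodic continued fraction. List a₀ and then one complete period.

[33; 1, 3, 4, 3, 1, 66]

a₀ = ⌊√1140⌋ = 33.
With m₀=0, d₀=1 and mₖ₊₁ = dₖaₖ − mₖ, dₖ₊₁ = (n − mₖ₊₁²)/dₖ, aₖ₊₁ = ⌊(a₀+mₖ₊₁)/dₖ₊₁⌋:
  k=1: m=33, d=51, a=1
  k=2: m=18, d=16, a=3
  k=3: m=30, d=15, a=4
  k=4: m=30, d=16, a=3
  k=5: m=18, d=51, a=1
  k=6: m=33, d=1, a=66
d=1 and a=2a₀=66 at k=6, so the next step gives (m, d) = (33, 51) again — its k=1 value — and the period has length 6.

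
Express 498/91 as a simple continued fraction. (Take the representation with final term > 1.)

[5; 2, 8, 1, 1, 2]

498 = 5*91 + 43
91 = 2*43 + 5
43 = 8*5 + 3
5 = 1*3 + 2
3 = 1*2 + 1
2 = 2*1 + 0  (stop)
So 498/91 = [5; 2, 8, 1, 1, 2].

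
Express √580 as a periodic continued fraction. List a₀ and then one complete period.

[24; 12, 48]

a₀ = ⌊√580⌋ = 24.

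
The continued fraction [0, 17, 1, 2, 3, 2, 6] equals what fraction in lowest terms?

Fold from the inside: start with 6/1.
  2 + 1/6 = 13/6
  3 + 6/13 = 45/13
  2 + 13/45 = 103/45
  1 + 45/103 = 148/103
  17 + 103/148 = 2619/148
  0 + 148/2619 = 148/2619

148/2619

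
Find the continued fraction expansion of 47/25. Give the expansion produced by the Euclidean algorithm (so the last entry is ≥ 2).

[1; 1, 7, 3]

47 = 1×25 + 22
25 = 1×22 + 3
22 = 7×3 + 1
3 = 3×1 + 0  (stop)
So 47/25 = [1; 1, 7, 3].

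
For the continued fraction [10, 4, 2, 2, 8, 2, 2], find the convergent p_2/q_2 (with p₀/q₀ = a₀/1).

92/9

Using pₖ = aₖpₖ₋₁ + pₖ₋₂, qₖ = aₖqₖ₋₁ + qₖ₋₂ (with p₋₁=1, p₋₂=0, q₋₁=0, q₋₂=1):
  k=0: a=10, p=10, q=1
  k=1: a=4, p=41, q=4
  k=2: a=2, p=92, q=9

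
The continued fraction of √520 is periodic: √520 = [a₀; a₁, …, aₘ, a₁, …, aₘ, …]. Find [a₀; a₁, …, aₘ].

a₀ = ⌊√520⌋ = 22.

[22; 1, 4, 11, 4, 1, 44]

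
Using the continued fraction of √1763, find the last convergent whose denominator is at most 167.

3527/84

√1763 = [41; 1, 82, …] (period length 2).
Convergents:
  p_0/q_0 = 41/1
  p_1/q_1 = 42/1
  p_2/q_2 = 3485/83
  p_3/q_3 = 3527/84
  p_4/q_4 = 292699/6971
q_3 = 84 ≤ 167 < 6971 = q_4, so the answer is 3527/84.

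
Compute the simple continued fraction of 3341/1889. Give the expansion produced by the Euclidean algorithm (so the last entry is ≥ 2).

[1; 1, 3, 3, 10, 14]

3341 = 1×1889 + 1452
1889 = 1×1452 + 437
1452 = 3×437 + 141
437 = 3×141 + 14
141 = 10×14 + 1
14 = 14×1 + 0  (stop)
So 3341/1889 = [1; 1, 3, 3, 10, 14].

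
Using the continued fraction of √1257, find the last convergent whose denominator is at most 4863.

√1257 = [35; 2, 4, 1, 22, 1, 4, 2, 70, …] (period length 8).
Convergents:
  p_0/q_0 = 35/1
  p_1/q_1 = 71/2
  p_2/q_2 = 319/9
  p_3/q_3 = 390/11
  p_4/q_4 = 8899/251
  p_5/q_5 = 9289/262
  p_6/q_6 = 46055/1299
  p_7/q_7 = 101399/2860
  p_8/q_8 = 7143985/201499
q_7 = 2860 ≤ 4863 < 201499 = q_8, so the answer is 101399/2860.

101399/2860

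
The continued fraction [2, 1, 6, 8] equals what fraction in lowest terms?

163/57

Fold from the inside: start with 8/1.
  6 + 1/8 = 49/8
  1 + 8/49 = 57/49
  2 + 49/57 = 163/57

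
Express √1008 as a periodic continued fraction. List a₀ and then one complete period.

[31; 1, 2, 1, 62]

a₀ = ⌊√1008⌋ = 31.
With m₀=0, d₀=1 and mₖ₊₁ = dₖaₖ − mₖ, dₖ₊₁ = (n − mₖ₊₁²)/dₖ, aₖ₊₁ = ⌊(a₀+mₖ₊₁)/dₖ₊₁⌋:
  k=1: m=31, d=47, a=1
  k=2: m=16, d=16, a=2
  k=3: m=16, d=47, a=1
  k=4: m=31, d=1, a=62
d=1 and a=2a₀=62 at k=4, so the next step gives (m, d) = (31, 47) again — its k=1 value — and the period has length 4.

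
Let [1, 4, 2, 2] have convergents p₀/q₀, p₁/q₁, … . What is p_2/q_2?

11/9

Using pₖ = aₖpₖ₋₁ + pₖ₋₂, qₖ = aₖqₖ₋₁ + qₖ₋₂ (with p₋₁=1, p₋₂=0, q₋₁=0, q₋₂=1):
  k=0: a=1, p=1, q=1
  k=1: a=4, p=5, q=4
  k=2: a=2, p=11, q=9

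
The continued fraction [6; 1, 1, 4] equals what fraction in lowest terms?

59/9

Fold from the inside: start with 4/1.
  1 + 1/4 = 5/4
  1 + 4/5 = 9/5
  6 + 5/9 = 59/9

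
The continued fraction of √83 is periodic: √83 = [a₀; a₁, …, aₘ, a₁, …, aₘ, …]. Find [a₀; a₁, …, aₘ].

[9; 9, 18]

a₀ = ⌊√83⌋ = 9.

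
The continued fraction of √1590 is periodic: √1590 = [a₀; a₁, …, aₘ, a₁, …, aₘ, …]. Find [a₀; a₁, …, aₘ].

a₀ = ⌊√1590⌋ = 39.

[39; 1, 6, 1, 78]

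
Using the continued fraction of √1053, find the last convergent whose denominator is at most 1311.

41828/1289

√1053 = [32; 2, 4, 2, 64, …] (period length 4).
Convergents:
  p_0/q_0 = 32/1
  p_1/q_1 = 65/2
  p_2/q_2 = 292/9
  p_3/q_3 = 649/20
  p_4/q_4 = 41828/1289
  p_5/q_5 = 84305/2598
q_4 = 1289 ≤ 1311 < 2598 = q_5, so the answer is 41828/1289.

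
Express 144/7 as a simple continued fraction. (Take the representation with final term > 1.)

[20; 1, 1, 3]

144 = 20·7 + 4
7 = 1·4 + 3
4 = 1·3 + 1
3 = 3·1 + 0  (stop)
So 144/7 = [20; 1, 1, 3].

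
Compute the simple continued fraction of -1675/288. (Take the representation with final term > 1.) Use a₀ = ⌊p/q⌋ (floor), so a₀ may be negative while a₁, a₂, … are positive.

[-6; 5, 2, 3, 3, 2]

-1675 = -6*288 + 53
288 = 5*53 + 23
53 = 2*23 + 7
23 = 3*7 + 2
7 = 3*2 + 1
2 = 2*1 + 0  (stop)
So -1675/288 = [-6; 5, 2, 3, 3, 2].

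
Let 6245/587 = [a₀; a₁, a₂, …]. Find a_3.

6245 = 10·587 + 375   →  a_0 = 10
587 = 1·375 + 212   →  a_1 = 1
375 = 1·212 + 163   →  a_2 = 1
212 = 1·163 + 49   →  a_3 = 1

1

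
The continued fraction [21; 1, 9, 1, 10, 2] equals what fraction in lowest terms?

5499/251

Using pₖ = aₖpₖ₋₁ + pₖ₋₂ and qₖ = aₖqₖ₋₁ + qₖ₋₂:
  k=0: a=21, p=21, q=1
  k=1: a=1, p=22, q=1
  k=2: a=9, p=219, q=10
  k=3: a=1, p=241, q=11
  k=4: a=10, p=2629, q=120
  k=5: a=2, p=5499, q=251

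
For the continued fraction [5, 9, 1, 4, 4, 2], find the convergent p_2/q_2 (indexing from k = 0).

51/10

Using pₖ = aₖpₖ₋₁ + pₖ₋₂, qₖ = aₖqₖ₋₁ + qₖ₋₂ (with p₋₁=1, p₋₂=0, q₋₁=0, q₋₂=1):
  k=0: a=5, p=5, q=1
  k=1: a=9, p=46, q=9
  k=2: a=1, p=51, q=10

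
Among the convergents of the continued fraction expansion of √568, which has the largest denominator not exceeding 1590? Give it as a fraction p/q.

34057/1429

√568 = [23; 1, 4, 1, 46, …] (period length 4).
Convergents:
  p_0/q_0 = 23/1
  p_1/q_1 = 24/1
  p_2/q_2 = 119/5
  p_3/q_3 = 143/6
  p_4/q_4 = 6697/281
  p_5/q_5 = 6840/287
  p_6/q_6 = 34057/1429
  p_7/q_7 = 40897/1716
q_6 = 1429 ≤ 1590 < 1716 = q_7, so the answer is 34057/1429.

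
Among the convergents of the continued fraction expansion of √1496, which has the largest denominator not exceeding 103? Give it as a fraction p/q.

√1496 = [38; 1, 2, 9, 2, 1, 76, …] (period length 6).
Convergents:
  p_0/q_0 = 38/1
  p_1/q_1 = 39/1
  p_2/q_2 = 116/3
  p_3/q_3 = 1083/28
  p_4/q_4 = 2282/59
  p_5/q_5 = 3365/87
  p_6/q_6 = 258022/6671
q_5 = 87 ≤ 103 < 6671 = q_6, so the answer is 3365/87.

3365/87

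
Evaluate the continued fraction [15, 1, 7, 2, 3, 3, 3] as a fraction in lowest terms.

10180/641

Using pₖ = aₖpₖ₋₁ + pₖ₋₂ and qₖ = aₖqₖ₋₁ + qₖ₋₂:
  k=0: a=15, p=15, q=1
  k=1: a=1, p=16, q=1
  k=2: a=7, p=127, q=8
  k=3: a=2, p=270, q=17
  k=4: a=3, p=937, q=59
  k=5: a=3, p=3081, q=194
  k=6: a=3, p=10180, q=641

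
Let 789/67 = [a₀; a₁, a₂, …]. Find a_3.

789 = 11·67 + 52   →  a_0 = 11
67 = 1·52 + 15   →  a_1 = 1
52 = 3·15 + 7   →  a_2 = 3
15 = 2·7 + 1   →  a_3 = 2

2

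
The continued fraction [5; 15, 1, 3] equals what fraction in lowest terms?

Using pₖ = aₖpₖ₋₁ + pₖ₋₂ and qₖ = aₖqₖ₋₁ + qₖ₋₂:
  k=0: a=5, p=5, q=1
  k=1: a=15, p=76, q=15
  k=2: a=1, p=81, q=16
  k=3: a=3, p=319, q=63

319/63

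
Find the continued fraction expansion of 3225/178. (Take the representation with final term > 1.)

3225 = 18*178 + 21
178 = 8*21 + 10
21 = 2*10 + 1
10 = 10*1 + 0  (stop)
So 3225/178 = [18; 8, 2, 10].

[18; 8, 2, 10]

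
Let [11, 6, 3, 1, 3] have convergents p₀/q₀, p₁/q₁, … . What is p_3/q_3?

Using pₖ = aₖpₖ₋₁ + pₖ₋₂, qₖ = aₖqₖ₋₁ + qₖ₋₂ (with p₋₁=1, p₋₂=0, q₋₁=0, q₋₂=1):
  k=0: a=11, p=11, q=1
  k=1: a=6, p=67, q=6
  k=2: a=3, p=212, q=19
  k=3: a=1, p=279, q=25

279/25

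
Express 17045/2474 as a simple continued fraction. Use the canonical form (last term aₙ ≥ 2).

[6; 1, 8, 16, 17]

17045 = 6·2474 + 2201
2474 = 1·2201 + 273
2201 = 8·273 + 17
273 = 16·17 + 1
17 = 17·1 + 0  (stop)
So 17045/2474 = [6; 1, 8, 16, 17].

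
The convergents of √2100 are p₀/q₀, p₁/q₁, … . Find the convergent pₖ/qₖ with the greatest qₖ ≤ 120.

√2100 = [45; 1, 4, 1, 2, 1, 4, 1, 90, …] (period length 8).
Convergents:
  p_0/q_0 = 45/1
  p_1/q_1 = 46/1
  p_2/q_2 = 229/5
  p_3/q_3 = 275/6
  p_4/q_4 = 779/17
  p_5/q_5 = 1054/23
  p_6/q_6 = 4995/109
  p_7/q_7 = 6049/132
q_6 = 109 ≤ 120 < 132 = q_7, so the answer is 4995/109.

4995/109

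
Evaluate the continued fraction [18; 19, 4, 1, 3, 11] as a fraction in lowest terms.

Using pₖ = aₖpₖ₋₁ + pₖ₋₂ and qₖ = aₖqₖ₋₁ + qₖ₋₂:
  k=0: a=18, p=18, q=1
  k=1: a=19, p=343, q=19
  k=2: a=4, p=1390, q=77
  k=3: a=1, p=1733, q=96
  k=4: a=3, p=6589, q=365
  k=5: a=11, p=74212, q=4111

74212/4111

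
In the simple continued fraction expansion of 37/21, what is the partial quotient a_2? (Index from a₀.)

37 = 1·21 + 16   →  a_0 = 1
21 = 1·16 + 5   →  a_1 = 1
16 = 3·5 + 1   →  a_2 = 3

3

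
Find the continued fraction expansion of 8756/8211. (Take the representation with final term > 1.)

8756 = 1*8211 + 545
8211 = 15*545 + 36
545 = 15*36 + 5
36 = 7*5 + 1
5 = 5*1 + 0  (stop)
So 8756/8211 = [1; 15, 15, 7, 5].

[1; 15, 15, 7, 5]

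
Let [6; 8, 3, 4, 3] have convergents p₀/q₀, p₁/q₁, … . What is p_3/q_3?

661/108

Using pₖ = aₖpₖ₋₁ + pₖ₋₂, qₖ = aₖqₖ₋₁ + qₖ₋₂ (with p₋₁=1, p₋₂=0, q₋₁=0, q₋₂=1):
  k=0: a=6, p=6, q=1
  k=1: a=8, p=49, q=8
  k=2: a=3, p=153, q=25
  k=3: a=4, p=661, q=108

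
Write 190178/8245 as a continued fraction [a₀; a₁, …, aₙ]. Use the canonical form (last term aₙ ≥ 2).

190178 = 23·8245 + 543
8245 = 15·543 + 100
543 = 5·100 + 43
100 = 2·43 + 14
43 = 3·14 + 1
14 = 14·1 + 0  (stop)
So 190178/8245 = [23; 15, 5, 2, 3, 14].

[23; 15, 5, 2, 3, 14]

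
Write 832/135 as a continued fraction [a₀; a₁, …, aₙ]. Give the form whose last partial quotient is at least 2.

832 = 6*135 + 22
135 = 6*22 + 3
22 = 7*3 + 1
3 = 3*1 + 0  (stop)
So 832/135 = [6; 6, 7, 3].

[6; 6, 7, 3]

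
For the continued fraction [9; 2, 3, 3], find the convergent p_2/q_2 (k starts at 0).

Using pₖ = aₖpₖ₋₁ + pₖ₋₂, qₖ = aₖqₖ₋₁ + qₖ₋₂ (with p₋₁=1, p₋₂=0, q₋₁=0, q₋₂=1):
  k=0: a=9, p=9, q=1
  k=1: a=2, p=19, q=2
  k=2: a=3, p=66, q=7

66/7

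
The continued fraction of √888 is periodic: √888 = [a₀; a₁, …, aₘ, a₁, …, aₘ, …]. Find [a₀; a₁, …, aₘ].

[29; 1, 3, 1, 58]

a₀ = ⌊√888⌋ = 29.
With m₀=0, d₀=1 and mₖ₊₁ = dₖaₖ − mₖ, dₖ₊₁ = (n − mₖ₊₁²)/dₖ, aₖ₊₁ = ⌊(a₀+mₖ₊₁)/dₖ₊₁⌋:
  k=1: m=29, d=47, a=1
  k=2: m=18, d=12, a=3
  k=3: m=18, d=47, a=1
  k=4: m=29, d=1, a=58
d=1 and a=2a₀=58 at k=4, so the next step gives (m, d) = (29, 47) again — its k=1 value — and the period has length 4.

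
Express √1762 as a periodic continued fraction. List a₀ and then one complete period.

[41; 1, 40, 1, 82]

a₀ = ⌊√1762⌋ = 41.
With m₀=0, d₀=1 and mₖ₊₁ = dₖaₖ − mₖ, dₖ₊₁ = (n − mₖ₊₁²)/dₖ, aₖ₊₁ = ⌊(a₀+mₖ₊₁)/dₖ₊₁⌋:
  k=1: m=41, d=81, a=1
  k=2: m=40, d=2, a=40
  k=3: m=40, d=81, a=1
  k=4: m=41, d=1, a=82
d=1 and a=2a₀=82 at k=4, so the next step gives (m, d) = (41, 81) again — its k=1 value — and the period has length 4.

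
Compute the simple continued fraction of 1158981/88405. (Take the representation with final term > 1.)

1158981 = 13×88405 + 9716
88405 = 9×9716 + 961
9716 = 10×961 + 106
961 = 9×106 + 7
106 = 15×7 + 1
7 = 7×1 + 0  (stop)
So 1158981/88405 = [13; 9, 10, 9, 15, 7].

[13; 9, 10, 9, 15, 7]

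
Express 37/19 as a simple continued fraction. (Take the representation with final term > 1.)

[1; 1, 18]

37 = 1×19 + 18
19 = 1×18 + 1
18 = 18×1 + 0  (stop)
So 37/19 = [1; 1, 18].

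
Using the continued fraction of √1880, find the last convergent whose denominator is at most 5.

√1880 = [43; 2, 1, 3, 1, 2, 86, …] (period length 6).
Convergents:
  p_0/q_0 = 43/1
  p_1/q_1 = 87/2
  p_2/q_2 = 130/3
  p_3/q_3 = 477/11
q_2 = 3 ≤ 5 < 11 = q_3, so the answer is 130/3.

130/3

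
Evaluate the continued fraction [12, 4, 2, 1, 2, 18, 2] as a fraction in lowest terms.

Using pₖ = aₖpₖ₋₁ + pₖ₋₂ and qₖ = aₖqₖ₋₁ + qₖ₋₂:
  k=0: a=12, p=12, q=1
  k=1: a=4, p=49, q=4
  k=2: a=2, p=110, q=9
  k=3: a=1, p=159, q=13
  k=4: a=2, p=428, q=35
  k=5: a=18, p=7863, q=643
  k=6: a=2, p=16154, q=1321

16154/1321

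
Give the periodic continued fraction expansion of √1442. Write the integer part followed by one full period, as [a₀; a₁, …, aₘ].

[37; 1, 36, 1, 74]

a₀ = ⌊√1442⌋ = 37.
With m₀=0, d₀=1 and mₖ₊₁ = dₖaₖ − mₖ, dₖ₊₁ = (n − mₖ₊₁²)/dₖ, aₖ₊₁ = ⌊(a₀+mₖ₊₁)/dₖ₊₁⌋:
  k=1: m=37, d=73, a=1
  k=2: m=36, d=2, a=36
  k=3: m=36, d=73, a=1
  k=4: m=37, d=1, a=74
d=1 and a=2a₀=74 at k=4, so the next step gives (m, d) = (37, 73) again — its k=1 value — and the period has length 4.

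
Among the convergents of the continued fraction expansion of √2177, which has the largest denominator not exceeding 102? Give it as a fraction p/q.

√2177 = [46; 1, 1, 1, 12, 1, 1, 1, 92, …] (period length 8).
Convergents:
  p_0/q_0 = 46/1
  p_1/q_1 = 47/1
  p_2/q_2 = 93/2
  p_3/q_3 = 140/3
  p_4/q_4 = 1773/38
  p_5/q_5 = 1913/41
  p_6/q_6 = 3686/79
  p_7/q_7 = 5599/120
q_6 = 79 ≤ 102 < 120 = q_7, so the answer is 3686/79.

3686/79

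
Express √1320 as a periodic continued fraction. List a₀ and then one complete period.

a₀ = ⌊√1320⌋ = 36.

[36; 3, 72]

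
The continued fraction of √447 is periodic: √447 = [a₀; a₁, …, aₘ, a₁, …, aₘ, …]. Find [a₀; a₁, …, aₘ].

[21; 7, 42]

a₀ = ⌊√447⌋ = 21.
With m₀=0, d₀=1 and mₖ₊₁ = dₖaₖ − mₖ, dₖ₊₁ = (n − mₖ₊₁²)/dₖ, aₖ₊₁ = ⌊(a₀+mₖ₊₁)/dₖ₊₁⌋:
  k=1: m=21, d=6, a=7
  k=2: m=21, d=1, a=42
d=1 and a=2a₀=42 at k=2, so the next step gives (m, d) = (21, 6) again — its k=1 value — and the period has length 2.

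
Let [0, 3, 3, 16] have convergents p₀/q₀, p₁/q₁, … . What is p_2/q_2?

3/10

Using pₖ = aₖpₖ₋₁ + pₖ₋₂, qₖ = aₖqₖ₋₁ + qₖ₋₂ (with p₋₁=1, p₋₂=0, q₋₁=0, q₋₂=1):
  k=0: a=0, p=0, q=1
  k=1: a=3, p=1, q=3
  k=2: a=3, p=3, q=10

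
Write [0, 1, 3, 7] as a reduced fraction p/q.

22/29

Using pₖ = aₖpₖ₋₁ + pₖ₋₂ and qₖ = aₖqₖ₋₁ + qₖ₋₂:
  k=0: a=0, p=0, q=1
  k=1: a=1, p=1, q=1
  k=2: a=3, p=3, q=4
  k=3: a=7, p=22, q=29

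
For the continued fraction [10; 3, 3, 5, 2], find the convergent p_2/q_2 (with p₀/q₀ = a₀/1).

103/10

Using pₖ = aₖpₖ₋₁ + pₖ₋₂, qₖ = aₖqₖ₋₁ + qₖ₋₂ (with p₋₁=1, p₋₂=0, q₋₁=0, q₋₂=1):
  k=0: a=10, p=10, q=1
  k=1: a=3, p=31, q=3
  k=2: a=3, p=103, q=10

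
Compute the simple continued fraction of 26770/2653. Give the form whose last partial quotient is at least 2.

[10; 11, 18, 2, 6]

26770 = 10×2653 + 240
2653 = 11×240 + 13
240 = 18×13 + 6
13 = 2×6 + 1
6 = 6×1 + 0  (stop)
So 26770/2653 = [10; 11, 18, 2, 6].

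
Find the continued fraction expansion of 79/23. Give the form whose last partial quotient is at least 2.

[3; 2, 3, 3]

79 = 3*23 + 10
23 = 2*10 + 3
10 = 3*3 + 1
3 = 3*1 + 0  (stop)
So 79/23 = [3; 2, 3, 3].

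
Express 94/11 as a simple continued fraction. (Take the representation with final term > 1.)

[8; 1, 1, 5]

94 = 8*11 + 6
11 = 1*6 + 5
6 = 1*5 + 1
5 = 5*1 + 0  (stop)
So 94/11 = [8; 1, 1, 5].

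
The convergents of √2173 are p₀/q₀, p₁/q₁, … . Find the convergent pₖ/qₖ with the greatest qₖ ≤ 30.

√2173 = [46; 1, 1, 1, 1, 1, 1, 92, …] (period length 7).
Convergents:
  p_0/q_0 = 46/1
  p_1/q_1 = 47/1
  p_2/q_2 = 93/2
  p_3/q_3 = 140/3
  p_4/q_4 = 233/5
  p_5/q_5 = 373/8
  p_6/q_6 = 606/13
  p_7/q_7 = 56125/1204
q_6 = 13 ≤ 30 < 1204 = q_7, so the answer is 606/13.

606/13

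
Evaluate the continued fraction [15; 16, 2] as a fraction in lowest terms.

Using pₖ = aₖpₖ₋₁ + pₖ₋₂ and qₖ = aₖqₖ₋₁ + qₖ₋₂:
  k=0: a=15, p=15, q=1
  k=1: a=16, p=241, q=16
  k=2: a=2, p=497, q=33

497/33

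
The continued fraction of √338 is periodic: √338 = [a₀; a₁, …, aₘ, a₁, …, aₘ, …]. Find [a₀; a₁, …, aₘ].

[18; 2, 1, 1, 2, 36]

a₀ = ⌊√338⌋ = 18.
With m₀=0, d₀=1 and mₖ₊₁ = dₖaₖ − mₖ, dₖ₊₁ = (n − mₖ₊₁²)/dₖ, aₖ₊₁ = ⌊(a₀+mₖ₊₁)/dₖ₊₁⌋:
  k=1: m=18, d=14, a=2
  k=2: m=10, d=17, a=1
  k=3: m=7, d=17, a=1
  k=4: m=10, d=14, a=2
  k=5: m=18, d=1, a=36
d=1 and a=2a₀=36 at k=5, so the next step gives (m, d) = (18, 14) again — its k=1 value — and the period has length 5.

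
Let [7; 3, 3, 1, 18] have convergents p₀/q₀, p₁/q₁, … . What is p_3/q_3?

95/13

Using pₖ = aₖpₖ₋₁ + pₖ₋₂, qₖ = aₖqₖ₋₁ + qₖ₋₂ (with p₋₁=1, p₋₂=0, q₋₁=0, q₋₂=1):
  k=0: a=7, p=7, q=1
  k=1: a=3, p=22, q=3
  k=2: a=3, p=73, q=10
  k=3: a=1, p=95, q=13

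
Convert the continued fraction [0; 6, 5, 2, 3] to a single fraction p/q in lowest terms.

38/235

Fold from the inside: start with 3/1.
  2 + 1/3 = 7/3
  5 + 3/7 = 38/7
  6 + 7/38 = 235/38
  0 + 38/235 = 38/235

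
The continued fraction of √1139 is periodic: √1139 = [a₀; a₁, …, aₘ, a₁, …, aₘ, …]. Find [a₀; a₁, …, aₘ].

a₀ = ⌊√1139⌋ = 33.
With m₀=0, d₀=1 and mₖ₊₁ = dₖaₖ − mₖ, dₖ₊₁ = (n − mₖ₊₁²)/dₖ, aₖ₊₁ = ⌊(a₀+mₖ₊₁)/dₖ₊₁⌋:
  k=1: m=33, d=50, a=1
  k=2: m=17, d=17, a=2
  k=3: m=17, d=50, a=1
  k=4: m=33, d=1, a=66
d=1 and a=2a₀=66 at k=4, so the next step gives (m, d) = (33, 50) again — its k=1 value — and the period has length 4.

[33; 1, 2, 1, 66]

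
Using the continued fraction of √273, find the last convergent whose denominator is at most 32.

380/23

√273 = [16; 1, 1, 10, 1, 1, 32, …] (period length 6).
Convergents:
  p_0/q_0 = 16/1
  p_1/q_1 = 17/1
  p_2/q_2 = 33/2
  p_3/q_3 = 347/21
  p_4/q_4 = 380/23
  p_5/q_5 = 727/44
q_4 = 23 ≤ 32 < 44 = q_5, so the answer is 380/23.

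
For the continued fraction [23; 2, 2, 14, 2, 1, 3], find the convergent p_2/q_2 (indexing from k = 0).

Using pₖ = aₖpₖ₋₁ + pₖ₋₂, qₖ = aₖqₖ₋₁ + qₖ₋₂ (with p₋₁=1, p₋₂=0, q₋₁=0, q₋₂=1):
  k=0: a=23, p=23, q=1
  k=1: a=2, p=47, q=2
  k=2: a=2, p=117, q=5

117/5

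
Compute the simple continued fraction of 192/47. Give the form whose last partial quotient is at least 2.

192 = 4·47 + 4
47 = 11·4 + 3
4 = 1·3 + 1
3 = 3·1 + 0  (stop)
So 192/47 = [4; 11, 1, 3].

[4; 11, 1, 3]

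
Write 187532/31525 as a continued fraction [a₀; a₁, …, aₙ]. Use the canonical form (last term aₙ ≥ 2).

187532 = 5·31525 + 29907
31525 = 1·29907 + 1618
29907 = 18·1618 + 783
1618 = 2·783 + 52
783 = 15·52 + 3
52 = 17·3 + 1
3 = 3·1 + 0  (stop)
So 187532/31525 = [5; 1, 18, 2, 15, 17, 3].

[5; 1, 18, 2, 15, 17, 3]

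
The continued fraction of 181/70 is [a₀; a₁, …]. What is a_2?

1

181 = 2·70 + 41   →  a_0 = 2
70 = 1·41 + 29   →  a_1 = 1
41 = 1·29 + 12   →  a_2 = 1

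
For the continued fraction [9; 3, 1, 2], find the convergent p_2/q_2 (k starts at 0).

Using pₖ = aₖpₖ₋₁ + pₖ₋₂, qₖ = aₖqₖ₋₁ + qₖ₋₂ (with p₋₁=1, p₋₂=0, q₋₁=0, q₋₂=1):
  k=0: a=9, p=9, q=1
  k=1: a=3, p=28, q=3
  k=2: a=1, p=37, q=4

37/4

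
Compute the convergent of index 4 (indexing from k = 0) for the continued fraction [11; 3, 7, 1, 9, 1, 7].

2796/247

Using pₖ = aₖpₖ₋₁ + pₖ₋₂, qₖ = aₖqₖ₋₁ + qₖ₋₂ (with p₋₁=1, p₋₂=0, q₋₁=0, q₋₂=1):
  k=0: a=11, p=11, q=1
  k=1: a=3, p=34, q=3
  k=2: a=7, p=249, q=22
  k=3: a=1, p=283, q=25
  k=4: a=9, p=2796, q=247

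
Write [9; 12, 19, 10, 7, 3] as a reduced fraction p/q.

Using pₖ = aₖpₖ₋₁ + pₖ₋₂ and qₖ = aₖqₖ₋₁ + qₖ₋₂:
  k=0: a=9, p=9, q=1
  k=1: a=12, p=109, q=12
  k=2: a=19, p=2080, q=229
  k=3: a=10, p=20909, q=2302
  k=4: a=7, p=148443, q=16343
  k=5: a=3, p=466238, q=51331

466238/51331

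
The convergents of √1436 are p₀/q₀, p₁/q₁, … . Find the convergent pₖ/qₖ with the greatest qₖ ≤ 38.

√1436 = [37; 1, 8, 2, 18, 2, 8, 1, 74, …] (period length 8).
Convergents:
  p_0/q_0 = 37/1
  p_1/q_1 = 38/1
  p_2/q_2 = 341/9
  p_3/q_3 = 720/19
  p_4/q_4 = 13301/351
q_3 = 19 ≤ 38 < 351 = q_4, so the answer is 720/19.

720/19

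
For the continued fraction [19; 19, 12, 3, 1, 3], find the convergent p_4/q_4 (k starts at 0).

17814/935

Using pₖ = aₖpₖ₋₁ + pₖ₋₂, qₖ = aₖqₖ₋₁ + qₖ₋₂ (with p₋₁=1, p₋₂=0, q₋₁=0, q₋₂=1):
  k=0: a=19, p=19, q=1
  k=1: a=19, p=362, q=19
  k=2: a=12, p=4363, q=229
  k=3: a=3, p=13451, q=706
  k=4: a=1, p=17814, q=935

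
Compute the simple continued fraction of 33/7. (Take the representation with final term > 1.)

33 = 4*7 + 5
7 = 1*5 + 2
5 = 2*2 + 1
2 = 2*1 + 0  (stop)
So 33/7 = [4; 1, 2, 2].

[4; 1, 2, 2]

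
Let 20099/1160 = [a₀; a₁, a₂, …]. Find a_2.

16

20099 = 17·1160 + 379   →  a_0 = 17
1160 = 3·379 + 23   →  a_1 = 3
379 = 16·23 + 11   →  a_2 = 16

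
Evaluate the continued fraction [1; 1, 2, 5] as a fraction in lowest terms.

27/16

Using pₖ = aₖpₖ₋₁ + pₖ₋₂ and qₖ = aₖqₖ₋₁ + qₖ₋₂:
  k=0: a=1, p=1, q=1
  k=1: a=1, p=2, q=1
  k=2: a=2, p=5, q=3
  k=3: a=5, p=27, q=16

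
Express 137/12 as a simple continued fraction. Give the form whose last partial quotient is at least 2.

137 = 11·12 + 5
12 = 2·5 + 2
5 = 2·2 + 1
2 = 2·1 + 0  (stop)
So 137/12 = [11; 2, 2, 2].

[11; 2, 2, 2]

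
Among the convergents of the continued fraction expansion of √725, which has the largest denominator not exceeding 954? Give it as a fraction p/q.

9801/364

√725 = [26; 1, 12, 2, 12, 1, 52, …] (period length 6).
Convergents:
  p_0/q_0 = 26/1
  p_1/q_1 = 27/1
  p_2/q_2 = 350/13
  p_3/q_3 = 727/27
  p_4/q_4 = 9074/337
  p_5/q_5 = 9801/364
  p_6/q_6 = 518726/19265
q_5 = 364 ≤ 954 < 19265 = q_6, so the answer is 9801/364.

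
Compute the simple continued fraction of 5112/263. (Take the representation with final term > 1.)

[19; 2, 3, 2, 16]

5112 = 19*263 + 115
263 = 2*115 + 33
115 = 3*33 + 16
33 = 2*16 + 1
16 = 16*1 + 0  (stop)
So 5112/263 = [19; 2, 3, 2, 16].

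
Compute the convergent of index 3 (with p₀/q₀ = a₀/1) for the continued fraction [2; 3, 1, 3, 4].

Using pₖ = aₖpₖ₋₁ + pₖ₋₂, qₖ = aₖqₖ₋₁ + qₖ₋₂ (with p₋₁=1, p₋₂=0, q₋₁=0, q₋₂=1):
  k=0: a=2, p=2, q=1
  k=1: a=3, p=7, q=3
  k=2: a=1, p=9, q=4
  k=3: a=3, p=34, q=15

34/15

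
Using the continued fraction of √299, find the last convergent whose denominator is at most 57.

415/24

√299 = [17; 3, 2, 3, 34, …] (period length 4).
Convergents:
  p_0/q_0 = 17/1
  p_1/q_1 = 52/3
  p_2/q_2 = 121/7
  p_3/q_3 = 415/24
  p_4/q_4 = 14231/823
q_3 = 24 ≤ 57 < 823 = q_4, so the answer is 415/24.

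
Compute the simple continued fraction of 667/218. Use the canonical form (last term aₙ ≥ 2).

667 = 3×218 + 13
218 = 16×13 + 10
13 = 1×10 + 3
10 = 3×3 + 1
3 = 3×1 + 0  (stop)
So 667/218 = [3; 16, 1, 3, 3].

[3; 16, 1, 3, 3]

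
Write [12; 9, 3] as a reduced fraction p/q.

339/28

Fold from the inside: start with 3/1.
  9 + 1/3 = 28/3
  12 + 3/28 = 339/28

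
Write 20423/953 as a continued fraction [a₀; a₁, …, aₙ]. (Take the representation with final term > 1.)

20423 = 21×953 + 410
953 = 2×410 + 133
410 = 3×133 + 11
133 = 12×11 + 1
11 = 11×1 + 0  (stop)
So 20423/953 = [21; 2, 3, 12, 11].

[21; 2, 3, 12, 11]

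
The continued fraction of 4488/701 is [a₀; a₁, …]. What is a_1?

4488 = 6·701 + 282   →  a_0 = 6
701 = 2·282 + 137   →  a_1 = 2

2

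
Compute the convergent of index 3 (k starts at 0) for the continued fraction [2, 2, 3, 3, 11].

Using pₖ = aₖpₖ₋₁ + pₖ₋₂, qₖ = aₖqₖ₋₁ + qₖ₋₂ (with p₋₁=1, p₋₂=0, q₋₁=0, q₋₂=1):
  k=0: a=2, p=2, q=1
  k=1: a=2, p=5, q=2
  k=2: a=3, p=17, q=7
  k=3: a=3, p=56, q=23

56/23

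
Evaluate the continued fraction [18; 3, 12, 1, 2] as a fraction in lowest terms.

Using pₖ = aₖpₖ₋₁ + pₖ₋₂ and qₖ = aₖqₖ₋₁ + qₖ₋₂:
  k=0: a=18, p=18, q=1
  k=1: a=3, p=55, q=3
  k=2: a=12, p=678, q=37
  k=3: a=1, p=733, q=40
  k=4: a=2, p=2144, q=117

2144/117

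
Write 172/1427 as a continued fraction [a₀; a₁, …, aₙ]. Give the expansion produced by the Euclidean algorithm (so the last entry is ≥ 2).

172 = 0·1427 + 172
1427 = 8·172 + 51
172 = 3·51 + 19
51 = 2·19 + 13
19 = 1·13 + 6
13 = 2·6 + 1
6 = 6·1 + 0  (stop)
So 172/1427 = [0; 8, 3, 2, 1, 2, 6].

[0; 8, 3, 2, 1, 2, 6]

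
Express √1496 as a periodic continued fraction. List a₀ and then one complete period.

[38; 1, 2, 9, 2, 1, 76]

a₀ = ⌊√1496⌋ = 38.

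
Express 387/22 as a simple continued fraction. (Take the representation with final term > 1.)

387 = 17×22 + 13
22 = 1×13 + 9
13 = 1×9 + 4
9 = 2×4 + 1
4 = 4×1 + 0  (stop)
So 387/22 = [17; 1, 1, 2, 4].

[17; 1, 1, 2, 4]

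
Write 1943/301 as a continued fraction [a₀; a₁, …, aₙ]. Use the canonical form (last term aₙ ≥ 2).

1943 = 6·301 + 137
301 = 2·137 + 27
137 = 5·27 + 2
27 = 13·2 + 1
2 = 2·1 + 0  (stop)
So 1943/301 = [6; 2, 5, 13, 2].

[6; 2, 5, 13, 2]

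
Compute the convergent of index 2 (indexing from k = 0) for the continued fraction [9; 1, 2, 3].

29/3

Using pₖ = aₖpₖ₋₁ + pₖ₋₂, qₖ = aₖqₖ₋₁ + qₖ₋₂ (with p₋₁=1, p₋₂=0, q₋₁=0, q₋₂=1):
  k=0: a=9, p=9, q=1
  k=1: a=1, p=10, q=1
  k=2: a=2, p=29, q=3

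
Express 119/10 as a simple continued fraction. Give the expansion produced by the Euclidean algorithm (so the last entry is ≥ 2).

119 = 11·10 + 9
10 = 1·9 + 1
9 = 9·1 + 0  (stop)
So 119/10 = [11; 1, 9].

[11; 1, 9]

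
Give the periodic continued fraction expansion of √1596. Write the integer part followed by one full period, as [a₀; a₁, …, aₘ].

[39; 1, 18, 1, 78]

a₀ = ⌊√1596⌋ = 39.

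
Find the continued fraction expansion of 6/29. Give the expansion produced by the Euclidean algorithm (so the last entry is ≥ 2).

[0; 4, 1, 5]

6 = 0*29 + 6
29 = 4*6 + 5
6 = 1*5 + 1
5 = 5*1 + 0  (stop)
So 6/29 = [0; 4, 1, 5].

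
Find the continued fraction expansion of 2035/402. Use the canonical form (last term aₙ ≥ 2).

[5; 16, 12, 2]

2035 = 5·402 + 25
402 = 16·25 + 2
25 = 12·2 + 1
2 = 2·1 + 0  (stop)
So 2035/402 = [5; 16, 12, 2].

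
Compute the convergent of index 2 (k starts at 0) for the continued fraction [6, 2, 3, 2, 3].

Using pₖ = aₖpₖ₋₁ + pₖ₋₂, qₖ = aₖqₖ₋₁ + qₖ₋₂ (with p₋₁=1, p₋₂=0, q₋₁=0, q₋₂=1):
  k=0: a=6, p=6, q=1
  k=1: a=2, p=13, q=2
  k=2: a=3, p=45, q=7

45/7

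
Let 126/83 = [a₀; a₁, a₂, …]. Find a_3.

13

126 = 1·83 + 43   →  a_0 = 1
83 = 1·43 + 40   →  a_1 = 1
43 = 1·40 + 3   →  a_2 = 1
40 = 13·3 + 1   →  a_3 = 13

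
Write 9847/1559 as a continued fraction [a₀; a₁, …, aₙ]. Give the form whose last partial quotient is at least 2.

[6; 3, 6, 6, 6, 2]

9847 = 6*1559 + 493
1559 = 3*493 + 80
493 = 6*80 + 13
80 = 6*13 + 2
13 = 6*2 + 1
2 = 2*1 + 0  (stop)
So 9847/1559 = [6; 3, 6, 6, 6, 2].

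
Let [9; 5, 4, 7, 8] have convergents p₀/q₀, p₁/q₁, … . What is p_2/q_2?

Using pₖ = aₖpₖ₋₁ + pₖ₋₂, qₖ = aₖqₖ₋₁ + qₖ₋₂ (with p₋₁=1, p₋₂=0, q₋₁=0, q₋₂=1):
  k=0: a=9, p=9, q=1
  k=1: a=5, p=46, q=5
  k=2: a=4, p=193, q=21

193/21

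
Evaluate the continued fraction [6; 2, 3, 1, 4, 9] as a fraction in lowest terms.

Fold from the inside: start with 9/1.
  4 + 1/9 = 37/9
  1 + 9/37 = 46/37
  3 + 37/46 = 175/46
  2 + 46/175 = 396/175
  6 + 175/396 = 2551/396

2551/396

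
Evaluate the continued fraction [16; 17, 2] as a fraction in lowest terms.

562/35

Fold from the inside: start with 2/1.
  17 + 1/2 = 35/2
  16 + 2/35 = 562/35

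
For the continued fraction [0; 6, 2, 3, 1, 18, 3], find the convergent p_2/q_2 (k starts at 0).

2/13

Using pₖ = aₖpₖ₋₁ + pₖ₋₂, qₖ = aₖqₖ₋₁ + qₖ₋₂ (with p₋₁=1, p₋₂=0, q₋₁=0, q₋₂=1):
  k=0: a=0, p=0, q=1
  k=1: a=6, p=1, q=6
  k=2: a=2, p=2, q=13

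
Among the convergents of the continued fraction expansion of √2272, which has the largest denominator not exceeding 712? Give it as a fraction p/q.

27217/571

√2272 = [47; 1, 1, 1, 94, …] (period length 4).
Convergents:
  p_0/q_0 = 47/1
  p_1/q_1 = 48/1
  p_2/q_2 = 95/2
  p_3/q_3 = 143/3
  p_4/q_4 = 13537/284
  p_5/q_5 = 13680/287
  p_6/q_6 = 27217/571
  p_7/q_7 = 40897/858
q_6 = 571 ≤ 712 < 858 = q_7, so the answer is 27217/571.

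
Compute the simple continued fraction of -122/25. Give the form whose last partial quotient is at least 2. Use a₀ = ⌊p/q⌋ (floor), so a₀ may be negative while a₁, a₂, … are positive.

[-5; 8, 3]

-122 = -5×25 + 3
25 = 8×3 + 1
3 = 3×1 + 0  (stop)
So -122/25 = [-5; 8, 3].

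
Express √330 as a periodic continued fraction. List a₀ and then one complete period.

[18; 6, 36]

a₀ = ⌊√330⌋ = 18.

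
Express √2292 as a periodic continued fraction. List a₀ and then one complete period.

a₀ = ⌊√2292⌋ = 47.

[47; 1, 6, 1, 94]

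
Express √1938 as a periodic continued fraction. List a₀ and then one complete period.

[44; 44, 88]

a₀ = ⌊√1938⌋ = 44.
With m₀=0, d₀=1 and mₖ₊₁ = dₖaₖ − mₖ, dₖ₊₁ = (n − mₖ₊₁²)/dₖ, aₖ₊₁ = ⌊(a₀+mₖ₊₁)/dₖ₊₁⌋:
  k=1: m=44, d=2, a=44
  k=2: m=44, d=1, a=88
d=1 and a=2a₀=88 at k=2, so the next step gives (m, d) = (44, 2) again — its k=1 value — and the period has length 2.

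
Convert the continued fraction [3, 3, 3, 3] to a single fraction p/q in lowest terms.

109/33

Using pₖ = aₖpₖ₋₁ + pₖ₋₂ and qₖ = aₖqₖ₋₁ + qₖ₋₂:
  k=0: a=3, p=3, q=1
  k=1: a=3, p=10, q=3
  k=2: a=3, p=33, q=10
  k=3: a=3, p=109, q=33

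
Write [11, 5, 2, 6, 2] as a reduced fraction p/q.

Fold from the inside: start with 2/1.
  6 + 1/2 = 13/2
  2 + 2/13 = 28/13
  5 + 13/28 = 153/28
  11 + 28/153 = 1711/153

1711/153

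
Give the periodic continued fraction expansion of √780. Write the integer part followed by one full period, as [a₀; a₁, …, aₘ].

a₀ = ⌊√780⌋ = 27.
With m₀=0, d₀=1 and mₖ₊₁ = dₖaₖ − mₖ, dₖ₊₁ = (n − mₖ₊₁²)/dₖ, aₖ₊₁ = ⌊(a₀+mₖ₊₁)/dₖ₊₁⌋:
  k=1: m=27, d=51, a=1
  k=2: m=24, d=4, a=12
  k=3: m=24, d=51, a=1
  k=4: m=27, d=1, a=54
d=1 and a=2a₀=54 at k=4, so the next step gives (m, d) = (27, 51) again — its k=1 value — and the period has length 4.

[27; 1, 12, 1, 54]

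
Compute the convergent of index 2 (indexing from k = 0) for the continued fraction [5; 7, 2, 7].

77/15

Using pₖ = aₖpₖ₋₁ + pₖ₋₂, qₖ = aₖqₖ₋₁ + qₖ₋₂ (with p₋₁=1, p₋₂=0, q₋₁=0, q₋₂=1):
  k=0: a=5, p=5, q=1
  k=1: a=7, p=36, q=7
  k=2: a=2, p=77, q=15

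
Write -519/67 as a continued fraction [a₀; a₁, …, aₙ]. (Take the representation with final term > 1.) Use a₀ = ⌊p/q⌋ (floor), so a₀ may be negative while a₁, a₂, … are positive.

-519 = -8×67 + 17
67 = 3×17 + 16
17 = 1×16 + 1
16 = 16×1 + 0  (stop)
So -519/67 = [-8; 3, 1, 16].

[-8; 3, 1, 16]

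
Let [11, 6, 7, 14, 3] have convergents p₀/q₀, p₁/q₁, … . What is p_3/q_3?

Using pₖ = aₖpₖ₋₁ + pₖ₋₂, qₖ = aₖqₖ₋₁ + qₖ₋₂ (with p₋₁=1, p₋₂=0, q₋₁=0, q₋₂=1):
  k=0: a=11, p=11, q=1
  k=1: a=6, p=67, q=6
  k=2: a=7, p=480, q=43
  k=3: a=14, p=6787, q=608

6787/608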